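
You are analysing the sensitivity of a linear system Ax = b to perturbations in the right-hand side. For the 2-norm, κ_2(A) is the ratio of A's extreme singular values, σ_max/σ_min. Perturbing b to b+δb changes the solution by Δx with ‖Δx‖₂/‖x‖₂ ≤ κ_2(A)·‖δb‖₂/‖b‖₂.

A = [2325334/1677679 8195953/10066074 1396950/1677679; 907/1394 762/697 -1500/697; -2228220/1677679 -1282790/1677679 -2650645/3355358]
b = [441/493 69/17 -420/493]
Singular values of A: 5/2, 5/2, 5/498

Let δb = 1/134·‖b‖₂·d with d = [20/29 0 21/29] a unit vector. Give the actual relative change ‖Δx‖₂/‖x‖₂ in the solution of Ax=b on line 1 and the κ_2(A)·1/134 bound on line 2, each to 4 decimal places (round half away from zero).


1.8582
1.8582

from the listed singular values, σ₁ = 5/2, σ_n = 5/498
condition number: (5/2) ÷ (5/498) = 249.0000
worst-case relative error ≤ 249.0000 × 1/134 = 1.8582
solve Ax = b  →  x = [0.8020 0.9307 -1.1707]
‖b‖₂ = 4.2426 and ‖x‖₂ = 1.6971
re-solving with b+δb shifts x by Δx of norm 3.1535
realised ‖Δx‖/‖x‖ = 1.8582
realised/bound = 1 exactly: the bound is attained for this b and d


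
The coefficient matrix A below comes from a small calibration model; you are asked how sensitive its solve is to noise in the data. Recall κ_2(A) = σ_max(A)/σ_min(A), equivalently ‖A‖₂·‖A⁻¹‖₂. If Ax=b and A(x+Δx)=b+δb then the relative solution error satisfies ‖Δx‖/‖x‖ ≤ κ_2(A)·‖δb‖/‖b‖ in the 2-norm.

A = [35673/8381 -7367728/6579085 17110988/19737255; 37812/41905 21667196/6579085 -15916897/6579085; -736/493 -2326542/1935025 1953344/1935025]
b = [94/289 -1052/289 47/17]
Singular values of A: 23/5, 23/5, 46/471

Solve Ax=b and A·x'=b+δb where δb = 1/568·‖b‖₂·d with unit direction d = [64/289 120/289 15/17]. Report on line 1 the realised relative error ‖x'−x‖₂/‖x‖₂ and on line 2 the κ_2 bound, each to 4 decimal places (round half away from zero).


largest singular value 23/5, smallest 46/471
κ = σ_max/σ_min = (23/5)/(46/471) = 47.1000
κ_2(A)·‖δb‖/‖b‖ = 0.0829
solve Ax = b  →  x = [-0.2849 5.3999 8.7490]
2-norm of b is 4.5826; of x, 10.2852
Δx = A⁻¹·δb where δb = 1/568·4.5826·d; ‖Δx‖ = 0.0826
relative error = 0.0080
realised/bound (from unrounded values) ≈ 0.0969

0.0080
0.0829


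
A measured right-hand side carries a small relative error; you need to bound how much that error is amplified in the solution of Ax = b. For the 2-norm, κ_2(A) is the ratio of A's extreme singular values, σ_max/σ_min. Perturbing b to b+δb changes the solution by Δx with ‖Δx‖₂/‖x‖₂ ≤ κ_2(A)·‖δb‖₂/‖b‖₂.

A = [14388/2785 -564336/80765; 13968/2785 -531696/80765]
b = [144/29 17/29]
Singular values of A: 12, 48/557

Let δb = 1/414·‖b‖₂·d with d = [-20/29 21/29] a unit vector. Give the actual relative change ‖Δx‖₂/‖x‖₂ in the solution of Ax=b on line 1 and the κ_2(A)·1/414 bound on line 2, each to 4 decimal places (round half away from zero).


0.0040
0.3364

from the listed singular values, σ₁ = 12, σ_n = 48/557
condition number: 12 ÷ (48/557) = 139.2500
bound on ‖Δx‖/‖x‖: κ·ε = 139.2500·1/414 = 0.3364
solve Ax = b  →  x = [-27.6500 -21.1542]
‖b‖ = 5.0000, ‖x‖ = 34.8141
δb = ε·‖b‖·d = [-0.0083 0.0087]; solving A·Δx = δb gives ‖Δx‖ = 0.1401
dividing the unrounded norms, ‖Δx‖/‖x‖ = 0.0040
tightness: 0.0040 against a bound of 0.3364 (unrounded ratio ≈ 0.0120)


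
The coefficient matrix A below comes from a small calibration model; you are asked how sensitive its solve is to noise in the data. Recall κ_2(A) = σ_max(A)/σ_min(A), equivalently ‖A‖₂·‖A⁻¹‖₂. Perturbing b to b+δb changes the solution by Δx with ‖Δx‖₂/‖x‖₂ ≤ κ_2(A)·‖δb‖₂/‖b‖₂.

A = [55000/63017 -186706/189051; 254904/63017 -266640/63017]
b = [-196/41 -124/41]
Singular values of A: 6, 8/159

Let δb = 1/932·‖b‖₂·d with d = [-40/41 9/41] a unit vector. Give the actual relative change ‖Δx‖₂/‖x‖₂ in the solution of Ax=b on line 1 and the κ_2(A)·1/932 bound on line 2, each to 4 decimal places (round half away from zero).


0.0015
0.1280

σ_max = 6, σ_min = 8/159
κ_2(A) = 6 / (8/159) = 119.2500
worst-case relative error ≤ 119.2500 × 1/932 = 0.1280
solve Ax = b  →  x = [57.1092 55.3103]
‖b‖ = 5.6569, ‖x‖ = 79.5028
δb = ε·‖b‖·d = [-0.0059 0.0013]; solving A·Δx = δb gives ‖Δx‖ = 0.1206
realised ‖Δx‖/‖x‖ = 0.0015
realised/bound (from unrounded values) ≈ 0.0119


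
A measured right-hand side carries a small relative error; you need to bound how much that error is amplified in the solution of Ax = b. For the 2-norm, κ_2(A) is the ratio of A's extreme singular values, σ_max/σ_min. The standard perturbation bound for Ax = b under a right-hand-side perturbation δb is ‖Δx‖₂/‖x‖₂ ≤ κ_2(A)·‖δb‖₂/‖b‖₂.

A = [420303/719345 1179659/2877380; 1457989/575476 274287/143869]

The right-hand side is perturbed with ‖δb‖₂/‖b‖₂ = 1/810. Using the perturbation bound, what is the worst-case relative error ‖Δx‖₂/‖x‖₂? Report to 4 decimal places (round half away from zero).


AᵀA = [33295521649/4925232400 1560603798/307827025; 1560603798/307827025 18729886201/4925232400]; tr = 1040508157/98504648, det = 17850625/3152148736
λ_max, λ_min = (1040508157/98504648 ± √67652339287000689/606447854850244)/2 = 169/16, 105625/197009296
κ_2(A) = √(λ_max/λ_min) = √((169/16) / (105625/197009296)) = 140.3600
worst-case relative error ≤ 140.3600 × 1/810 = 0.1733

0.1733


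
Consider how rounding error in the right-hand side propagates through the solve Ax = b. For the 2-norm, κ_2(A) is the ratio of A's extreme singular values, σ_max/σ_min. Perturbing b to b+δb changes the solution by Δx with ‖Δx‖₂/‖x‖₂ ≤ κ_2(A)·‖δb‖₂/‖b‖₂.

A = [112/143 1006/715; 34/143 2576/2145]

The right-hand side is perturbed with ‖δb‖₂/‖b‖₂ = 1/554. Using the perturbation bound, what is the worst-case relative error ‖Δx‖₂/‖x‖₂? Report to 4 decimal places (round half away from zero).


0.0119

M = AᵀA = [13700/20449 85120/61347; 85120/61347 629764/184041]. tr(M)=4456/1089, det(M)=400/1089
λ_max, λ_min = (4456/1089 ± √18113536/1185921)/2 = 4, 100/1089
σ_max=√4=2, σ_min=√(100/1089)=(10/33) → κ = 6.6000
worst-case relative error ≤ 6.6000 × 1/554 = 0.0119


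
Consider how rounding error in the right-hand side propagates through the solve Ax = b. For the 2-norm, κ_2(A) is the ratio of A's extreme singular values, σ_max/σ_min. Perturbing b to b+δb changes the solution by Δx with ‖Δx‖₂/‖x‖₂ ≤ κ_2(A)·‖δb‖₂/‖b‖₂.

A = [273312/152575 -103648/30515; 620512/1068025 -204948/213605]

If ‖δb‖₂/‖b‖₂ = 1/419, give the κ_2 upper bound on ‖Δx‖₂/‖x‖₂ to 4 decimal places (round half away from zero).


0.1499

form AᵀA = [6472493056/1825083841 -12122052480/1825083841; -12122052480/1825083841 22736246800/1825083841] with trace 101068304/6315169 and determinant 409600/6315169
char-poly roots: 16 and 25600/6315169
κ = σ_max/σ_min = 4/(160/2513) = 62.8250
bound on ‖Δx‖/‖x‖: κ·ε = 62.8250·1/419 = 0.1499


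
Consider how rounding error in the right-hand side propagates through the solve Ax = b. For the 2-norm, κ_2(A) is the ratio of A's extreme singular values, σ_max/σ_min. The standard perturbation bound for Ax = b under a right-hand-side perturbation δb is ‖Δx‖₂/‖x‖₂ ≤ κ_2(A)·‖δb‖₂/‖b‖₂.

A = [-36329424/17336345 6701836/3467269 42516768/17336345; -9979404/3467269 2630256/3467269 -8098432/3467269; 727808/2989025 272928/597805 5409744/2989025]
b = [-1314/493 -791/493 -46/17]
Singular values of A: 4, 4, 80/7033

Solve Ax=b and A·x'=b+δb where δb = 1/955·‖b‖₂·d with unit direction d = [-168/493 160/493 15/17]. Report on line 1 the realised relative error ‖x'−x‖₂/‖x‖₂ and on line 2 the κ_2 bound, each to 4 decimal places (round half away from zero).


σ_max = 4, σ_min = 80/7033
condition number: 4 ÷ (80/7033) = 351.6500
κ_2(A)·‖δb‖/‖b‖ = 0.3682
solve Ax = b  →  x = [80.0274 148.4576 -49.7110]
2-norm of b is 4.1231; of x, 175.8273
re-solving with b+δb shifts x by Δx of norm 0.3796
realised ‖Δx‖/‖x‖ = 0.0022
tightness: 0.0022 against a bound of 0.3682 (unrounded ratio ≈ 0.0059)

0.0022
0.3682


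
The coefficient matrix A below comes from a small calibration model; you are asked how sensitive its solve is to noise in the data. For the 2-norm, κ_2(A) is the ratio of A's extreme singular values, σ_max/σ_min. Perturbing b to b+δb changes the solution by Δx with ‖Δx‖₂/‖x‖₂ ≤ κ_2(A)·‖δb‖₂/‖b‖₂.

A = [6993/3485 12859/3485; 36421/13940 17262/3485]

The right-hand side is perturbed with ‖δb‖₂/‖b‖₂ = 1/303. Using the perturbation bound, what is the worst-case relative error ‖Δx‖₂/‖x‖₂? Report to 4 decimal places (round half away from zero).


M = AᵀA = [84356881/7772944 19767825/971618; 19767825/971618 18533221/485809]. tr(M)=1317953/26896, det(M)=2401/26896
λ_max, λ_min = (1317953/26896 ± √1736741801025/723394816)/2 = 49, 49/26896
κ = σ_max/σ_min = 7/(7/164) = 164.0000
κ_2(A)·‖δb‖/‖b‖ = 0.5413

0.5413


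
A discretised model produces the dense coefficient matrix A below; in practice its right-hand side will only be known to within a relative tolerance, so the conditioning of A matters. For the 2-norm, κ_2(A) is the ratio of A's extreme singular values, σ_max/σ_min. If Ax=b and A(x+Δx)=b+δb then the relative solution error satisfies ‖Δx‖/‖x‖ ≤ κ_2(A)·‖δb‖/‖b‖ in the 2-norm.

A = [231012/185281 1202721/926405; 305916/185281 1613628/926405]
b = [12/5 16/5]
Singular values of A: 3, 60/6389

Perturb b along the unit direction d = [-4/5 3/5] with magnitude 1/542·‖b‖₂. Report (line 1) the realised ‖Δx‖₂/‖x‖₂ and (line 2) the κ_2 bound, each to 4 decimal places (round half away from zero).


0.5894
0.5894

largest singular value 3, smallest 60/6389
κ = σ_max/σ_min = 3/(60/6389) = 319.4500
worst-case relative error ≤ 319.4500 × 1/542 = 0.5894
solve Ax = b  →  x = [0.9195 0.9655]
‖b‖₂ = 4.0000 and ‖x‖₂ = 1.3333
δb = ε·‖b‖·d = [-0.0059 0.0044]; solving A·Δx = δb gives ‖Δx‖ = 0.7859
dividing the unrounded norms, ‖Δx‖/‖x‖ = 0.5894
so the bound is sharp here: realised error equals the bound


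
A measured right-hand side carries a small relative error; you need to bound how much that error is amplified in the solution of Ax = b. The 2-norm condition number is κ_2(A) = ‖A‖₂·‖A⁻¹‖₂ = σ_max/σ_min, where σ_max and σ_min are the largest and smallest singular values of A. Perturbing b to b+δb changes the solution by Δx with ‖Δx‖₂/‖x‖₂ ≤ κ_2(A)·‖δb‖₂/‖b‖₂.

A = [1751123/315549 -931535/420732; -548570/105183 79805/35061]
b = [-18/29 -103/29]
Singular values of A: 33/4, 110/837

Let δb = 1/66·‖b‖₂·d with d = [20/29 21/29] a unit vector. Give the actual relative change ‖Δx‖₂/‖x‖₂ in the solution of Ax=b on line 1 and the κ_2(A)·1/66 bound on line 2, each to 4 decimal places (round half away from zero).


from the listed singular values, σ₁ = 33/4, σ_n = 110/837
κ = σ_max/σ_min = (33/4)/(110/837) = 62.7750
κ_2(A)·‖δb‖/‖b‖ = 0.9511
solve Ax = b  →  x = [-8.5559 -21.1646]
‖b‖ = 3.6056, ‖x‖ = 22.8286
re-solving with b+δb shifts x by Δx of norm 0.4157
realised ‖Δx‖/‖x‖ = 0.0182
tightness: 0.0182 against a bound of 0.9511 (unrounded ratio ≈ 0.0191)

0.0182
0.9511


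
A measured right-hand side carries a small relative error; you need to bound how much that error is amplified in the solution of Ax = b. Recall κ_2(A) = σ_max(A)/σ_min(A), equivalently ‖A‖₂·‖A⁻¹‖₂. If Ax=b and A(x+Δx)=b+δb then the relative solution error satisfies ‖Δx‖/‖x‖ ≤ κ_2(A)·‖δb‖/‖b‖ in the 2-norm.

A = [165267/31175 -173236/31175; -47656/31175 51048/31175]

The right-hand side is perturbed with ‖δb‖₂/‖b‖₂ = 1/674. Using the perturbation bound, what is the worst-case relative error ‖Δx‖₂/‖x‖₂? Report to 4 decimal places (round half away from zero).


0.5104

AᵀA = [47334841/1555009 -49700700/1555009; -49700700/1555009 52186576/1555009]; tr = 118337/1849, det = 64/1849
λ_max, λ_min = (118337/1849 ± √14003172225/3418801)/2 = 64, 1/1849
σ_max=√64=8, σ_min=√(1/1849)=(1/43) → κ = 344.0000
worst-case relative error ≤ 344.0000 × 1/674 = 0.5104


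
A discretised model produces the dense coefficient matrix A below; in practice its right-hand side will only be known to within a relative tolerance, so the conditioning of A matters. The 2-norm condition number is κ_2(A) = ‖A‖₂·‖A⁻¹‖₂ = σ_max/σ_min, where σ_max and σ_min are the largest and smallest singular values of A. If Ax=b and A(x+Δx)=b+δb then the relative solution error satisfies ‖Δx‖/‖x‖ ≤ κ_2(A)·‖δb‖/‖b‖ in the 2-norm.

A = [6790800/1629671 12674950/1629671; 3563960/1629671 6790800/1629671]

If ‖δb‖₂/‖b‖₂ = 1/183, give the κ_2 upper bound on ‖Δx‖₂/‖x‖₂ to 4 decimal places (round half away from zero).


1.5407

M = AᵀA = [203518254400/9189714769 381575052000/9189714769; 381575052000/9189714769 715464782500/9189714769]. tr(M)=3179872100/31798321, det(M)=4000000/31798321
solving λ² − 3179872100/31798321·λ + 4000000/31798321 = 0 gives λ = 100, 40000/31798321
so κ_2 = √(100 / (40000/31798321)) = 281.9500
worst-case relative error ≤ 281.9500 × 1/183 = 1.5407


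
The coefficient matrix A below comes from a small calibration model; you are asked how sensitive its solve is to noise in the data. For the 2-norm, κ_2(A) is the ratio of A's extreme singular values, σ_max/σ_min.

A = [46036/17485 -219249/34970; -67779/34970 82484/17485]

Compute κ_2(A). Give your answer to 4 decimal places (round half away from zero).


269.0000

AᵀA = [522849841/48916036 -313680600/12229009; -313680600/12229009 3011382601/48916036]; tr = 10456309/144722, det = 83521/1157776
solving λ² − 10456309/144722·λ + 83521/1157776 = 0 gives λ = 289/4, 289/289444
σ_max=√(289/4)=(17/2), σ_min=√(289/289444)=(17/538) → κ = 269.0000


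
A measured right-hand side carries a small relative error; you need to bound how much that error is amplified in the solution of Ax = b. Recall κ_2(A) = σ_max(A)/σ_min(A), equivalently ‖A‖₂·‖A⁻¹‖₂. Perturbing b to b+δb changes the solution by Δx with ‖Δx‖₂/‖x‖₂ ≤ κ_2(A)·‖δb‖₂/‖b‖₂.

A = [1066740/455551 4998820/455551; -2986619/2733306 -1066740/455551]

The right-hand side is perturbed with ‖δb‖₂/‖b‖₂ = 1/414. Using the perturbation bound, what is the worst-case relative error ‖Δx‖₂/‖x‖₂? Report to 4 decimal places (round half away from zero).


M = AᵀA = [29676100681/4444355556 3488062010/123454321; 3488062010/123454321 15542020000/123454321]. tr(M)=350499001/2643876, det(M)=27984100/660969
eigenvalues of AᵀA: λ = (tr ± √(tr²−4·det))/2 = 529/4, 211600/660969
κ = σ_max/σ_min = (23/2)/(460/813) = 20.3250
bound on ‖Δx‖/‖x‖: κ·ε = 20.3250·1/414 = 0.0491

0.0491


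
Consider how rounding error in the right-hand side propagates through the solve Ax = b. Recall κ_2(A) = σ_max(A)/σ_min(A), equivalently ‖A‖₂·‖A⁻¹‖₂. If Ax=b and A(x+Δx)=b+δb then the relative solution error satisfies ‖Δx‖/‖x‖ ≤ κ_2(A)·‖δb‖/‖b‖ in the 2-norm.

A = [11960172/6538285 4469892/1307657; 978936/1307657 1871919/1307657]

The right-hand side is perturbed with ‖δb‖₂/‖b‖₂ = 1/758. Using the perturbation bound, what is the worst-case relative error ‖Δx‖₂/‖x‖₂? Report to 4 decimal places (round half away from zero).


0.3903

M = AᵀA = [988187021136/252953673025 370551015576/50590734605; 370551015576/50590734605 138958670025/10118146921]. tr(M)=15439978449/875272225, det(M)=3111696/875272225
solving λ² − 15439978449/875272225·λ + 3111696/875272225 = 0 gives λ = 441/25, 7056/35010889
σ_max=√(441/25)=(21/5), σ_min=√(7056/35010889)=(84/5917) → κ = 295.8500
perturbation bound = 295.8500·1/758 = 0.3903


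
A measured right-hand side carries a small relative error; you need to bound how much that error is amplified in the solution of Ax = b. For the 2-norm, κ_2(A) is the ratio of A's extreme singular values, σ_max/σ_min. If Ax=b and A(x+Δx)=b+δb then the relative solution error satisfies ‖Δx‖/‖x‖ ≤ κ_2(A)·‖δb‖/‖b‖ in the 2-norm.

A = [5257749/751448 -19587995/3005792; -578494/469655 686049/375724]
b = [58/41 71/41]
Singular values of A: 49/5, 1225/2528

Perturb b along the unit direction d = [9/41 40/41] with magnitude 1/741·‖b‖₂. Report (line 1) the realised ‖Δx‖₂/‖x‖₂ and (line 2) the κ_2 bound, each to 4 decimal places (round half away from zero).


0.0015
0.0273

largest singular value 49/5, smallest 1225/2528
κ_2(A) = (49/5) / (1225/2528) = 20.2240
bound on ‖Δx‖/‖x‖: κ·ε = 20.2240·1/741 = 0.0273
solve Ax = b  →  x = [2.9203 2.9184]
‖b‖₂ = 2.2361 and ‖x‖₂ = 4.1286
Δx = A⁻¹·δb where δb = 1/741·2.2361·d; ‖Δx‖ = 0.0062
dividing the unrounded norms, ‖Δx‖/‖x‖ = 0.0015
realised/bound (from unrounded values) ≈ 0.0553


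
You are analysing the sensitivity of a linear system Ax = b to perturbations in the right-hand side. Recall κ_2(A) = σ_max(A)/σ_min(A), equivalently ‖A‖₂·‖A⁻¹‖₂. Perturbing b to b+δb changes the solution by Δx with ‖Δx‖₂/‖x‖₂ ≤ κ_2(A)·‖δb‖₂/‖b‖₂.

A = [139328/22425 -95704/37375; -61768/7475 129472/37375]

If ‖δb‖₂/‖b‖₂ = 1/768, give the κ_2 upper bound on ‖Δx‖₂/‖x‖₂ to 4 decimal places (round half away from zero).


0.4492

AᵀA = [429998912/4023045 -1493037056/33525375; -1493037056/33525375 1036890176/55875625]; tr = 373265536/2975625, det = 9834496/74390625
char-poly roots: 3136/25 and 3136/2975625
σ_max=√(3136/25)=(56/5), σ_min=√(3136/2975625)=(56/1725) → κ = 345.0000
perturbation bound = 345.0000·1/768 = 0.4492


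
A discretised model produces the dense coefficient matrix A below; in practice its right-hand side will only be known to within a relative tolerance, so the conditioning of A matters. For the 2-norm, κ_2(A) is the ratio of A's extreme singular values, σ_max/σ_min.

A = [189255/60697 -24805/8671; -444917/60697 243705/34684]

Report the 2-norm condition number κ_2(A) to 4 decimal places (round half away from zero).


128.8000

M = AᵀA = [1383246106/21799561 -752700465/12456892; -752700465/12456892 409684825/7118224]. tr(M)=50186081/414736, det(M)=366025/414736
char-poly roots: 121 and 3025/414736
κ = σ_max/σ_min = 11/(55/644) = 128.8000


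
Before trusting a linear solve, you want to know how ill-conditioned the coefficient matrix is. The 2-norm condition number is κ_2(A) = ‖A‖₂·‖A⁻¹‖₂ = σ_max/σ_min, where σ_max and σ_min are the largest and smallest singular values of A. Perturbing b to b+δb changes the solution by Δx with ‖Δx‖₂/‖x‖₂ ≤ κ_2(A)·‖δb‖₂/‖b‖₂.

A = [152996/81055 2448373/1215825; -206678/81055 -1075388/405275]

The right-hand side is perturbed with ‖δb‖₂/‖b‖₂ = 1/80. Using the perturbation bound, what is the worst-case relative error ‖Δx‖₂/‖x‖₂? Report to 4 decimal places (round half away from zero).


M = AᵀA = [2644942868/262796521 41654735948/3941947815; 41654735948/3941947815 656106580081/59129217225]. tr(M)=1487774941/70308225, det(M)=1119364/70308225
char-poly roots: 529/25 and 2116/2812329
so κ_2 = √((529/25) / (2116/2812329)) = 167.7000
worst-case relative error ≤ 167.7000 × 1/80 = 2.0963

2.0963


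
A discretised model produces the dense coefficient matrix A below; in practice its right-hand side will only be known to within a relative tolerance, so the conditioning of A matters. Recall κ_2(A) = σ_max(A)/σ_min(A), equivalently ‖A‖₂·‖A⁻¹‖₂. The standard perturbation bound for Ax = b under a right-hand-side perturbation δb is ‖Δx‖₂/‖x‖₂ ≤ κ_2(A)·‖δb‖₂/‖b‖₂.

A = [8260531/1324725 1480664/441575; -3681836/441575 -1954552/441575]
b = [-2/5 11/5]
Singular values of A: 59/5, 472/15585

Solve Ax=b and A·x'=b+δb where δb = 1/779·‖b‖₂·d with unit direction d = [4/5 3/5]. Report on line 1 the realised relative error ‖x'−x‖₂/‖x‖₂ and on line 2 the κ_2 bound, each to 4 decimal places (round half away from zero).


0.0029
0.5002

σ_max = 59/5, σ_min = 472/15585
κ = σ_max/σ_min = (59/5)/(472/15585) = 389.6250
bound on ‖Δx‖/‖x‖: κ·ε = 389.6250·1/779 = 0.5002
solve Ax = b  →  x = [-15.6879 29.0547]
‖b‖ = 2.2361, ‖x‖ = 33.0195
with δb = [0.0023 0.0017], A·Δx = δb → ‖Δx‖ = 0.0948
dividing the unrounded norms, ‖Δx‖/‖x‖ = 0.0029
tightness: 0.0029 against a bound of 0.5002 (unrounded ratio ≈ 0.0057)


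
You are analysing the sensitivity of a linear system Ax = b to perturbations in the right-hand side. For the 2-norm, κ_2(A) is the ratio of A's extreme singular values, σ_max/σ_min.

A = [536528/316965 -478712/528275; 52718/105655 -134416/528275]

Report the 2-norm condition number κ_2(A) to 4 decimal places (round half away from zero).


AᵀA = [12514999300/4018672449 -2224806560/1339557483; -2224806560/1339557483 395572544/446519161]; tr = 55623364/13905441, det = 6400/13905441
eigenvalues of AᵀA: λ = (tr ± √(tr²−4·det))/2 = 4, 1600/13905441
σ_max=√4=2, σ_min=√(1600/13905441)=(40/3729) → κ = 186.4500

186.4500


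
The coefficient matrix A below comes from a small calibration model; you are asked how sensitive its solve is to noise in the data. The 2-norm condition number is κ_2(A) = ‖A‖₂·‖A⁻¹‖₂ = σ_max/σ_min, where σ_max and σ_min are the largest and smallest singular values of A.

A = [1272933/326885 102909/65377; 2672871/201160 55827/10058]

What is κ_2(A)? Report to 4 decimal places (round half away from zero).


321.8560

M = AᵀA = [52443175788225/273545736256 5462768921625/68386434064; 5462768921625/68386434064 569075563125/17096608516]. tr(M)=364191626025/1618613824, det(M)=791015625/1618613824
λ_max, λ_min = (364191626025/1618613824 ± √132630419071430957300625/2619910711243902976)/2 = 225, 3515625/1618613824
κ = σ_max/σ_min = 15/(1875/40232) = 321.8560


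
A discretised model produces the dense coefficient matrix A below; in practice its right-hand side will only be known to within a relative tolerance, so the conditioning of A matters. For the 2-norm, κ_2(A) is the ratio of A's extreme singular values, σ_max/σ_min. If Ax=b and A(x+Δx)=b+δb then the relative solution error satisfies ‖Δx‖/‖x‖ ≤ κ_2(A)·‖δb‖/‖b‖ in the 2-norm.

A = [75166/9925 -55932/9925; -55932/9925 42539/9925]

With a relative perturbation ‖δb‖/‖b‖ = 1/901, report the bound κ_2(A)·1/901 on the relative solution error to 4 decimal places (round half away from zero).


0.2203

form AᵀA = [1755663236/19701125 -1316695212/19701125; -1316695212/19701125 987591029/19701125] with trace 548650853/3940225 and determinant 48469444/98505625
λ_max, λ_min = (548650853/3940225 ± √12039488064609201/621014922025)/2 = 3481/25, 13924/3940225
so κ_2 = √((3481/25) / (13924/3940225)) = 198.5000
perturbation bound = 198.5000·1/901 = 0.2203


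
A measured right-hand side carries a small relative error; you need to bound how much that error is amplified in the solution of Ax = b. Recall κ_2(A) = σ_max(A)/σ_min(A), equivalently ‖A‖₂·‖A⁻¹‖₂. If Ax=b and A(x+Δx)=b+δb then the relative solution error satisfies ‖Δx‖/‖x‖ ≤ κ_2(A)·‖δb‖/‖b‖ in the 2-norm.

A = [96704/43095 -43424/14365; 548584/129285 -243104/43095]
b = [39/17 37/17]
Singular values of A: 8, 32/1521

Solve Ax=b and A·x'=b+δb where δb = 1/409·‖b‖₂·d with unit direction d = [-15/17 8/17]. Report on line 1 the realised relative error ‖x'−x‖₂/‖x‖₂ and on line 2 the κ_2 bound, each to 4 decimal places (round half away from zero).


σ_max = 8, σ_min = 32/1521
condition number: 8 ÷ (32/1521) = 380.2500
perturbation bound = 380.2500·1/409 = 0.9297
solve Ax = b  →  x = [-37.8000 -28.8188]
‖b‖ = 3.1623, ‖x‖ = 47.5327
δb = ε·‖b‖·d = [-0.0068 0.0036]; solving A·Δx = δb gives ‖Δx‖ = 0.3675
dividing the unrounded norms, ‖Δx‖/‖x‖ = 0.0077
so the bound overstates the realised error by a factor of ≈ 120.2494 (computed from the unrounded values)

0.0077
0.9297


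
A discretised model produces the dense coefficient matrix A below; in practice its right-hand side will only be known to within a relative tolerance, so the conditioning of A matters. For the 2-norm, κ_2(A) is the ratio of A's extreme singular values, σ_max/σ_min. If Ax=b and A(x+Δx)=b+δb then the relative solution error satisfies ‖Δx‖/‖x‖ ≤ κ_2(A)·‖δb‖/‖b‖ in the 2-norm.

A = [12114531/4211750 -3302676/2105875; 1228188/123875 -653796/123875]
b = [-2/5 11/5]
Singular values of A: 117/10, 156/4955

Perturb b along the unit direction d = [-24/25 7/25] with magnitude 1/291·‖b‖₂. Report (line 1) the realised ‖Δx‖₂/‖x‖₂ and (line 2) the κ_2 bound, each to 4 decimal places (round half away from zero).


from the listed singular values, σ₁ = 117/10, σ_n = 156/4955
κ_2(A) = (117/10) / (156/4955) = 371.6250
worst-case relative error ≤ 371.6250 × 1/291 = 1.2771
solve Ax = b  →  x = [15.0980 27.9456]
2-norm of b is 2.2361; of x, 31.7633
δb = ε·‖b‖·d = [-0.0074 0.0022]; solving A·Δx = δb gives ‖Δx‖ = 0.2441
realised ‖Δx‖/‖x‖ = 0.0077
realised/bound (from unrounded values) ≈ 0.0060

0.0077
1.2771


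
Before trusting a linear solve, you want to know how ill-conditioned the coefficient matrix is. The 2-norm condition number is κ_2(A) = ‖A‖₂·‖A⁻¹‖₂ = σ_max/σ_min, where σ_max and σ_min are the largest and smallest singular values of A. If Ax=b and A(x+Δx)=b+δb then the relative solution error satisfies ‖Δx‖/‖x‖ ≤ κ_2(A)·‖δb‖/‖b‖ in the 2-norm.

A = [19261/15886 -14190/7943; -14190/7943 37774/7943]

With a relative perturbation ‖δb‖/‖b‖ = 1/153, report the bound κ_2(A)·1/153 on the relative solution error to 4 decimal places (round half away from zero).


0.0768

form AᵀA = [6961009/1493284 -3980295/373321; -3980295/373321 9634504/373321] with trace 269225/8836 and determinant 14641/2209
solving λ² − 269225/8836·λ + 14641/2209 = 0 gives λ = 121/4, 484/2209
σ_max=√(121/4)=(11/2), σ_min=√(484/2209)=(22/47) → κ = 11.7500
worst-case relative error ≤ 11.7500 × 1/153 = 0.0768


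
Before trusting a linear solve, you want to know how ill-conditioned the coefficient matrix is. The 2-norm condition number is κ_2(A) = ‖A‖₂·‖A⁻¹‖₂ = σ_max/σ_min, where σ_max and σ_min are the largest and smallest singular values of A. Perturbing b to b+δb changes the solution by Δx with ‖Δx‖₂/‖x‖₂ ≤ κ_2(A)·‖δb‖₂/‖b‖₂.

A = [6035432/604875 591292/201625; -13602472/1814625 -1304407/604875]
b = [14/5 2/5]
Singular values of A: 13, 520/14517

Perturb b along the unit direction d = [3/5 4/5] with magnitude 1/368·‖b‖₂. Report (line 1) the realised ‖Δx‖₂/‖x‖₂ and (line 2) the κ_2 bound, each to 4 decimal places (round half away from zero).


0.0038
0.9862

σ_max = 13, σ_min = 520/14517
condition number: 13 ÷ (520/14517) = 362.9250
bound on ‖Δx‖/‖x‖: κ·ε = 362.9250·1/368 = 0.9862
solve Ax = b  →  x = [-15.4860 53.6443]
2-norm of b is 2.8284; of x, 55.8348
δb = ε·‖b‖·d = [0.0046 0.0061]; solving A·Δx = δb gives ‖Δx‖ = 0.2146
realised ‖Δx‖/‖x‖ = 0.0038
so the bound overstates the realised error by a factor of ≈ 256.6277 (computed from the unrounded values)


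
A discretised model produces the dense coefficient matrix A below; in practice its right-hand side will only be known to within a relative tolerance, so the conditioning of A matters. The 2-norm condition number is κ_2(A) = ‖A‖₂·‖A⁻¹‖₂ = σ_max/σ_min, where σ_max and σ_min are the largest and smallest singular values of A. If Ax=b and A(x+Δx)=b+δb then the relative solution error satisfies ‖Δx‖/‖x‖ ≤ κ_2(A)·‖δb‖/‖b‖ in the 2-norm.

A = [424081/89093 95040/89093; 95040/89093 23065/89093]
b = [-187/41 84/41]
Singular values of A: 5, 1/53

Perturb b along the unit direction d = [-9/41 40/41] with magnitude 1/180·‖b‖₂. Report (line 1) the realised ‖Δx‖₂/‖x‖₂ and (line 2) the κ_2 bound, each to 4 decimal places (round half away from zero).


0.0093
1.4722

largest singular value 5, smallest 1/53
κ = σ_max/σ_min = 5/(1/53) = 265.0000
perturbation bound = 265.0000·1/180 = 1.4722
solve Ax = b  →  x = [-35.6829 154.9463]
2-norm of b is 5.0000; of x, 159.0020
δb = ε·‖b‖·d = [-0.0061 0.0271]; solving A·Δx = δb gives ‖Δx‖ = 1.4722
dividing the unrounded norms, ‖Δx‖/‖x‖ = 0.0093
so the bound overstates the realised error by a factor of ≈ 159.0020 (computed from the unrounded values)


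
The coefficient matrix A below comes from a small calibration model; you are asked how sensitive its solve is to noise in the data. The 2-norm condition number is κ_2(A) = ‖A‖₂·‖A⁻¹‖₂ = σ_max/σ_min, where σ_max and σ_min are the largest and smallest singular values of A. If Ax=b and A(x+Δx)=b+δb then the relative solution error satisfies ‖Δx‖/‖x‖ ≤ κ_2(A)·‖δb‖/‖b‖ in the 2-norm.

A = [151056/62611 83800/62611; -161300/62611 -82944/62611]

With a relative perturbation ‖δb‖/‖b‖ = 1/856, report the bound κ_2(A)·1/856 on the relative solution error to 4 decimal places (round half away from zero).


M = AᵀA = [58068496/4661281 30960000/4661281; 30960000/4661281 16530496/4661281]. tr(M)=258128/16129, det(M)=1024/16129
solving λ² − 258128/16129·λ + 1024/16129 = 0 gives λ = 16, 64/16129
so κ_2 = √(16 / (64/16129)) = 63.5000
worst-case relative error ≤ 63.5000 × 1/856 = 0.0742

0.0742


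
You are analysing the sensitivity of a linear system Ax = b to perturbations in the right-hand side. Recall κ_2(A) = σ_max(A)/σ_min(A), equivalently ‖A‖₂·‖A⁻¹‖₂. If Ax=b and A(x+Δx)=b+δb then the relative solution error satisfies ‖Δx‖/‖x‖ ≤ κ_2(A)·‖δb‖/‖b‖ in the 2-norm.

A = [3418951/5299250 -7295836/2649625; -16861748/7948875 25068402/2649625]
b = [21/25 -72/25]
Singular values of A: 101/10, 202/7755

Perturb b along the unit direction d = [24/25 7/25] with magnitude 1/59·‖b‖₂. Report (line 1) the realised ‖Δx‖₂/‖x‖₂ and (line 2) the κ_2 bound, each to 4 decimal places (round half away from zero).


σ_max = 101/10, σ_min = 202/7755
κ = σ_max/σ_min = (101/10)/(202/7755) = 387.7500
worst-case relative error ≤ 387.7500 × 1/59 = 6.5720
solve Ax = b  →  x = [0.0652 -0.2898]
‖b‖₂ = 3.0000 and ‖x‖₂ = 0.2970
δb = ε·‖b‖·d = [0.0488 0.0142]; solving A·Δx = δb gives ‖Δx‖ = 1.9521
realised ‖Δx‖/‖x‖ = 6.5720
realised/bound = 1 exactly: the bound is attained for this b and d

6.5720
6.5720


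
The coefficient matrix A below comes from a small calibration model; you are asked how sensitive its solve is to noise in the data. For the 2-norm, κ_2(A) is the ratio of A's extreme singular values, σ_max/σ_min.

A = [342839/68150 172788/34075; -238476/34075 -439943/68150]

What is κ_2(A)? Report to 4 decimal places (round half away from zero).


47.0000

M = AᵀA = [13800871609/185776900 656617248/9288845; 656617248/9288845 12518904601/185776900]. tr(M)=3129581/22090, det(M)=200533921/22090000
solving λ² − 3129581/22090·λ + 200533921/22090000 = 0 gives λ = 14161/100, 14161/220900
κ_2(A) = √(λ_max/λ_min) = √((14161/100) / (14161/220900)) = 47.0000


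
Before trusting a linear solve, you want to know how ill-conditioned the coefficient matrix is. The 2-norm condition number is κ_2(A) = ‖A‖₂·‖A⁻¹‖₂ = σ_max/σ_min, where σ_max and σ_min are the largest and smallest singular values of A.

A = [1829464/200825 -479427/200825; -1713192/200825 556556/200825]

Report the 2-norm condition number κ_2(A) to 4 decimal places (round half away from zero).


form AᵀA = [1493927552/9591125 -435334536/9591125; -435334536/9591125 128324573/9591125] with trace 12978017/76729 and determinant 1827904/76729
char-poly roots: 169 and 10816/76729
σ_max=√169=13, σ_min=√(10816/76729)=(104/277) → κ = 34.6250

34.6250


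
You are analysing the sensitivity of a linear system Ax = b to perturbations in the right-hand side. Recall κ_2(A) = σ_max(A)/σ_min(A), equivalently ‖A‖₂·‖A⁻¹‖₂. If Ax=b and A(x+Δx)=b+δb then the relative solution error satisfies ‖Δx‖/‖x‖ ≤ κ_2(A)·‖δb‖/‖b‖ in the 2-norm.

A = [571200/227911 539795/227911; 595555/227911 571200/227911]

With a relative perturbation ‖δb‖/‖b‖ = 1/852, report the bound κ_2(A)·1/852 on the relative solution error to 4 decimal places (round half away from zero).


AᵀA = [809697025/61763881 771120000/61763881; 771120000/61763881 734421025/61763881]; tr = 1836050/73441, det = 625/73441
λ_max, λ_min = (1836050/73441 ± √3370896000000/5393580481)/2 = 25, 25/73441
κ = σ_max/σ_min = 5/(5/271) = 271.0000
bound on ‖Δx‖/‖x‖: κ·ε = 271.0000·1/852 = 0.3181

0.3181


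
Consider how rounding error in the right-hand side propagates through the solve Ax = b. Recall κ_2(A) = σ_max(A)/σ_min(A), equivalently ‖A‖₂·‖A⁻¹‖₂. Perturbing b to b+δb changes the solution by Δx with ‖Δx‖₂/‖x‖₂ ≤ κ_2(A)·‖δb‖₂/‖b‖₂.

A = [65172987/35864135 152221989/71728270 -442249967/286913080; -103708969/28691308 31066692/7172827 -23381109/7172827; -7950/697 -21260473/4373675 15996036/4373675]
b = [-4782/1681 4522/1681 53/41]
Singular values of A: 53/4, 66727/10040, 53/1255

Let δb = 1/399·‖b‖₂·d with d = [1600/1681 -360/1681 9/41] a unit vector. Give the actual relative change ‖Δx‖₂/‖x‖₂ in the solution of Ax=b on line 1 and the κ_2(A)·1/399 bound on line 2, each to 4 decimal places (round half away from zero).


from the listed singular values, σ₁ = 53/4, σ_n = 53/1255
condition number: (53/4) ÷ (53/1255) = 313.7500
bound on ‖Δx‖/‖x‖: κ·ε = 313.7500·1/399 = 0.7863
solve Ax = b  →  x = [-0.2748 -42.4670 -56.9469]
‖b‖ = 4.1231, ‖x‖ = 71.0385
with δb = [0.0098 -0.0022 0.0023], A·Δx = δb → ‖Δx‖ = 0.2447
realised ‖Δx‖/‖x‖ = 0.0034
realised/bound (from unrounded values) ≈ 0.0044

0.0034
0.7863


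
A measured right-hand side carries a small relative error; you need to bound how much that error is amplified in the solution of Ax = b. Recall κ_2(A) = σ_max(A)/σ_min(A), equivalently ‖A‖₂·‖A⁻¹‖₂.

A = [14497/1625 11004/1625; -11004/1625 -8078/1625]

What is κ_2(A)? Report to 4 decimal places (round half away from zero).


130.0000

form AᵀA = [13250041/105625 9936612/105625; 9936612/105625 7453684/105625] with trace 828149/4225 and determinant 9604/4225
eigenvalues of AᵀA: λ = (tr ± √(tr²−4·det))/2 = 196, 49/4225
κ = σ_max/σ_min = 14/(7/65) = 130.0000


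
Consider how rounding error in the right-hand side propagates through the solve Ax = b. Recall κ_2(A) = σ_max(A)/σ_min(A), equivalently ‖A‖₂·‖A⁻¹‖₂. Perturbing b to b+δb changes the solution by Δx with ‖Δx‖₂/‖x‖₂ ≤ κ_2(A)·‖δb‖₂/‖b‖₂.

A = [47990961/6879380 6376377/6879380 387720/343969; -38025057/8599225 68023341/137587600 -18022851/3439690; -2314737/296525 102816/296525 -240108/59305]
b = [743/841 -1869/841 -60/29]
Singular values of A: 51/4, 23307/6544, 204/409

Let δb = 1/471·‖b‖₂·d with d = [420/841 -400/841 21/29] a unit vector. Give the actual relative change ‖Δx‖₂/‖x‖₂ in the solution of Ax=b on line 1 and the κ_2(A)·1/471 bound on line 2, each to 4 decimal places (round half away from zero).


0.0367
0.0543

σ_max = 51/4, σ_min = 204/409
κ = σ_max/σ_min = (51/4)/(204/409) = 25.5625
κ_2(A)·‖δb‖/‖b‖ = 0.0543
solve Ax = b  →  x = [0.0808 -0.0786 0.3486]
2-norm of b is 3.1623; of x, 0.3663
δb = ε·‖b‖·d = [0.0034 -0.0032 0.0049]; solving A·Δx = δb gives ‖Δx‖ = 0.0135
realised ‖Δx‖/‖x‖ = 0.0367
realised/bound (from unrounded values) ≈ 0.6770


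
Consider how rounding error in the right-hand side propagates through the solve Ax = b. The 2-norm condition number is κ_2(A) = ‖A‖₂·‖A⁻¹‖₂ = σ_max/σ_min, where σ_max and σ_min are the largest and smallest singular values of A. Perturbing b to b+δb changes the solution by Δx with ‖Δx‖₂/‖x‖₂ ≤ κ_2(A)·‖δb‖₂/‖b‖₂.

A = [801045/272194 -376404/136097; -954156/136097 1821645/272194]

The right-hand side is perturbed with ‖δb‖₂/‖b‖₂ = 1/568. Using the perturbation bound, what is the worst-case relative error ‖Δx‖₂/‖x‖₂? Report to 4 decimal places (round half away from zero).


0.6356

M = AᵀA = [25345134801/438399844 -6034467600/109599961; -6034467600/109599961 22988818881/438399844]. tr(M)=28736001/260642, det(M)=194481/2085136
char-poly roots: 441/4 and 441/521284
κ = σ_max/σ_min = (21/2)/(21/722) = 361.0000
perturbation bound = 361.0000·1/568 = 0.6356


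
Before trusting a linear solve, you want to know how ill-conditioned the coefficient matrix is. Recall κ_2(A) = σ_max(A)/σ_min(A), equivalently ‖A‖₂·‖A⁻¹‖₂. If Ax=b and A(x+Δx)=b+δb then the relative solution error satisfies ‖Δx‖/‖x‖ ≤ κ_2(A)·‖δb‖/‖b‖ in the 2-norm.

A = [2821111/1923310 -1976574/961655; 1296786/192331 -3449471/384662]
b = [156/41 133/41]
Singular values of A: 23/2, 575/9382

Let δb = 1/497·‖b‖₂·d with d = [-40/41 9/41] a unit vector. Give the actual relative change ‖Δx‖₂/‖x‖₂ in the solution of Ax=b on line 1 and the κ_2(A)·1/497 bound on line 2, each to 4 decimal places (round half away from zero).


0.0034
0.3775

σ_max = 23/2, σ_min = 575/9382
κ_2(A) = (23/2) / (575/9382) = 187.6400
perturbation bound = 187.6400·1/497 = 0.3775
solve Ax = b  →  x = [-38.9510 -29.6480]
‖b‖₂ = 5.0000 and ‖x‖₂ = 48.9508
δb = ε·‖b‖·d = [-0.0098 0.0022]; solving A·Δx = δb gives ‖Δx‖ = 0.1642
realised ‖Δx‖/‖x‖ = 0.0034
tightness: 0.0034 against a bound of 0.3775 (unrounded ratio ≈ 0.0089)


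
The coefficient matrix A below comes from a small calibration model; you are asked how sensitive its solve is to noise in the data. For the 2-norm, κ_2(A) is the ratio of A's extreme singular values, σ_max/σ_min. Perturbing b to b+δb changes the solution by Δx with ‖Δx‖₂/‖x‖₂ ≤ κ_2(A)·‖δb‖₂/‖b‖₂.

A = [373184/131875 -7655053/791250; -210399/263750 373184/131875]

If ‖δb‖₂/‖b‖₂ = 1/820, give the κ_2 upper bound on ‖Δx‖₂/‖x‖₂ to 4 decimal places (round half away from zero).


AᵀA = [962132689/111302500 -2473836736/83476875; -2473836736/83476875 101781477049/1001722500]; tr = 88352537/801378, det = 60025/712336
eigenvalues of AᵀA: λ = (tr ± √(tr²−4·det))/2 = 441/4, 1225/1602756
so κ_2 = √((441/4) / (1225/1602756)) = 379.8000
κ_2(A)·‖δb‖/‖b‖ = 0.4632

0.4632


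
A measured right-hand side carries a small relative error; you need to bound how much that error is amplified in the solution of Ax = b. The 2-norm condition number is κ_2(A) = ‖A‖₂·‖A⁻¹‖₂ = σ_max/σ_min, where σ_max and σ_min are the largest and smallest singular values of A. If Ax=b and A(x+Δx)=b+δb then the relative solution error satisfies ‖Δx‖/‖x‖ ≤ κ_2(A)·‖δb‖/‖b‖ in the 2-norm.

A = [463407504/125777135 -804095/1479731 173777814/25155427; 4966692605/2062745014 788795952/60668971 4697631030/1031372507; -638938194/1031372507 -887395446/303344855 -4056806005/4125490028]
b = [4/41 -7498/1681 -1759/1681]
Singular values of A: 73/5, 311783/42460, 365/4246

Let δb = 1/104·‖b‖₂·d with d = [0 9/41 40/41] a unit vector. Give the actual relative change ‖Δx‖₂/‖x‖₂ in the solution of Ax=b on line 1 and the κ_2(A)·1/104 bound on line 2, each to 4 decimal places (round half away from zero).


0.0220
1.6331

largest singular value 73/5, smallest 365/4246
κ = σ_max/σ_min = (73/5)/(365/4246) = 169.8400
bound on ‖Δx‖/‖x‖: κ·ε = 169.8400·1/104 = 1.6331
solve Ax = b  →  x = [20.5245 -0.3058 -10.9563]
2-norm of b is 4.5826; of x, 23.2678
Δx = A⁻¹·δb where δb = 1/104·4.5826·d; ‖Δx‖ = 0.5126
relative error = 0.0220
realised/bound (from unrounded values) ≈ 0.0135
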